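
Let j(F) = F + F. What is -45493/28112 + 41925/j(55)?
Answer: 16765591/44176 ≈ 379.52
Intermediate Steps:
j(F) = 2*F
-45493/28112 + 41925/j(55) = -45493/28112 + 41925/((2*55)) = -45493*1/28112 + 41925/110 = -6499/4016 + 41925*(1/110) = -6499/4016 + 8385/22 = 16765591/44176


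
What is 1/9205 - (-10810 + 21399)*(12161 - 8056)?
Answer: -400121513224/9205 ≈ -4.3468e+7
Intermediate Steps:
1/9205 - (-10810 + 21399)*(12161 - 8056) = 1/9205 - 10589*4105 = 1/9205 - 1*43467845 = 1/9205 - 43467845 = -400121513224/9205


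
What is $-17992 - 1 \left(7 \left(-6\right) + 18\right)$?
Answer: $-17968$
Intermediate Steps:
$-17992 - 1 \left(7 \left(-6\right) + 18\right) = -17992 - 1 \left(-42 + 18\right) = -17992 - 1 \left(-24\right) = -17992 - -24 = -17992 + 24 = -17968$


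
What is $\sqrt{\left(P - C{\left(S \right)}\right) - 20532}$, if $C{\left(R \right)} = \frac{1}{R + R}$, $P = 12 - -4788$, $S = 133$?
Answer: $\frac{i \sqrt{1113133658}}{266} \approx 125.43 i$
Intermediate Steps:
$P = 4800$ ($P = 12 + 4788 = 4800$)
$C{\left(R \right)} = \frac{1}{2 R}$
$\sqrt{\left(P - C{\left(S \right)}\right) - 20532} = \sqrt{\left(4800 - \frac{1}{2 \cdot 133}\right) - 20532} = \sqrt{\left(4800 - \frac{1}{2} \cdot \frac{1}{133}\right) - 20532} = \sqrt{\left(4800 - \frac{1}{266}\right) - 20532} = \sqrt{\frac{1276799}{266} - 20532} = \sqrt{- \frac{4184713}{266}} = \frac{i \sqrt{1113133658}}{266}$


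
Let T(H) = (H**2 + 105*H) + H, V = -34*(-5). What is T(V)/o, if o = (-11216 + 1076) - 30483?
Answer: -15640/13541 ≈ -1.1550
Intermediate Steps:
V = 170
o = -40623 (o = -10140 - 30483 = -40623)
T(H) = H**2 + 106*H
T(V)/o = (170*(106 + 170))/(-40623) = (170*276)*(-1/40623) = 46920*(-1/40623) = -15640/13541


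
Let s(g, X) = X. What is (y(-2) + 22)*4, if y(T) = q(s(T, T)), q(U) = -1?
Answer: 84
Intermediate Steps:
y(T) = -1
(y(-2) + 22)*4 = (-1 + 22)*4 = 21*4 = 84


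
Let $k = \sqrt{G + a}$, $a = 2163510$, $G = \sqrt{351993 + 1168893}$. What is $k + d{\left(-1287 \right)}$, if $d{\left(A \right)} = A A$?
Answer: $1656369 + \sqrt{2163510 + \sqrt{1520886}} \approx 1.6578 \cdot 10^{6}$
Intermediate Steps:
$G = \sqrt{1520886} \approx 1233.2$
$d{\left(A \right)} = A^{2}$
$k = \sqrt{2163510 + \sqrt{1520886}}$ ($k = \sqrt{\sqrt{1520886} + 2163510} = \sqrt{2163510 + \sqrt{1520886}} \approx 1471.3$)
$k + d{\left(-1287 \right)} = \sqrt{2163510 + \sqrt{1520886}} + \left(-1287\right)^{2} = \sqrt{2163510 + \sqrt{1520886}} + 1656369 = 1656369 + \sqrt{2163510 + \sqrt{1520886}}$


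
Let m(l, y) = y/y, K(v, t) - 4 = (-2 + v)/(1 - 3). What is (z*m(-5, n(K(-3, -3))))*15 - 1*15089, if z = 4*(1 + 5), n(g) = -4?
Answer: -14729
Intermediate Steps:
K(v, t) = 5 - v/2 (K(v, t) = 4 + (-2 + v)/(1 - 3) = 4 + (-2 + v)/(-2) = 4 + (-2 + v)*(-1/2) = 4 + (1 - v/2) = 5 - v/2)
m(l, y) = 1
z = 24 (z = 4*6 = 24)
(z*m(-5, n(K(-3, -3))))*15 - 1*15089 = (24*1)*15 - 1*15089 = 24*15 - 15089 = 360 - 15089 = -14729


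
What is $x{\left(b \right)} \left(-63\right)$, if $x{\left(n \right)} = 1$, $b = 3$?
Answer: $-63$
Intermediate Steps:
$x{\left(b \right)} \left(-63\right) = 1 \left(-63\right) = -63$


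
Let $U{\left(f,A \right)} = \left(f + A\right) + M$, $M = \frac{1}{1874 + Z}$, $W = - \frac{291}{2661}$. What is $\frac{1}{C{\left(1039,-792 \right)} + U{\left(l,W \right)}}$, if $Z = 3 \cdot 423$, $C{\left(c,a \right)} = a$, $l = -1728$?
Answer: $- \frac{2787841}{7025663304} \approx -0.00039681$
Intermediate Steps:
$Z = 1269$
$W = - \frac{97}{887}$ ($W = \left(-291\right) \frac{1}{2661} = - \frac{97}{887} \approx -0.10936$)
$M = \frac{1}{3143}$ ($M = \frac{1}{1874 + 1269} = \frac{1}{3143} \approx 0.00031817$)
$U{\left(f,A \right)} = \frac{1}{3143} + A + f$ ($U{\left(f,A \right)} = \left(f + A\right) + \frac{1}{3143} = \left(A + f\right) + \frac{1}{3143} = \frac{1}{3143} + A + f$)
$\frac{1}{C{\left(1039,-792 \right)} + U{\left(l,W \right)}} = \frac{1}{-792 - \frac{4817693232}{2787841}} = \frac{1}{- \frac{7025663304}{2787841}} = - \frac{2787841}{7025663304}$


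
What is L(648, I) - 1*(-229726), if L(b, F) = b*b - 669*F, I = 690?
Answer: 188020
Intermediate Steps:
L(b, F) = b² - 669*F
L(648, I) - 1*(-229726) = (648² - 669*690) - 1*(-229726) = (419904 - 461610) + 229726 = -41706 + 229726 = 188020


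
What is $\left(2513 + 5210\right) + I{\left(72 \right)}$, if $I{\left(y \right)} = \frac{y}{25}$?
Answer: $\frac{193147}{25} \approx 7725.9$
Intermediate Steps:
$I{\left(y \right)} = \frac{y}{25}$ ($I{\left(y \right)} = y \frac{1}{25} = \frac{y}{25}$)
$\left(2513 + 5210\right) + I{\left(72 \right)} = \left(2513 + 5210\right) + \frac{1}{25} \cdot 72 = 7723 + \frac{72}{25} = \frac{193147}{25}$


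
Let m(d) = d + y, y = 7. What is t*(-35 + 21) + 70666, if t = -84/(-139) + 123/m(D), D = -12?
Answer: 49346348/695 ≈ 71002.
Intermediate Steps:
m(d) = 7 + d (m(d) = d + 7 = 7 + d)
t = -16677/695 (t = -84/(-139) + 123/(7 - 12) = -84*(-1/139) + 123/(-5) = 84/139 + 123*(-⅕) = 84/139 - 123/5 = -16677/695 ≈ -23.996)
t*(-35 + 21) + 70666 = -16677*(-35 + 21)/695 + 70666 = -16677/695*(-14) + 70666 = 233478/695 + 70666 = 49346348/695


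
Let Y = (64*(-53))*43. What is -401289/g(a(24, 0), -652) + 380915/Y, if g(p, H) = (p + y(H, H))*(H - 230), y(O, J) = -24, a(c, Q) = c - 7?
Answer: -1449575657/21440832 ≈ -67.608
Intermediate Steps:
a(c, Q) = -7 + c
Y = -145856 (Y = -3392*43 = -145856)
g(p, H) = (-230 + H)*(-24 + p) (g(p, H) = (p - 24)*(H - 230) = (-24 + p)*(-230 + H) = (-230 + H)*(-24 + p))
-401289/g(a(24, 0), -652) + 380915/Y = -401289/(5520 - 230*(-7 + 24) - 24*(-652) - 652*(-7 + 24)) + 380915/(-145856) = -401289/(5520 - 230*17 + 15648 - 652*17) + 380915*(-1/145856) = -401289/(5520 - 3910 + 15648 - 11084) - 380915/145856 = -401289/6174 - 380915/145856 = -401289*1/6174 - 380915/145856 = -19109/294 - 380915/145856 = -1449575657/21440832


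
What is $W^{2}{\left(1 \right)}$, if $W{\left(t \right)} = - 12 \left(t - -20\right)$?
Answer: $63504$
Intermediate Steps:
$W{\left(t \right)} = -240 - 12 t$ ($W{\left(t \right)} = - 12 \left(t + 20\right) = - 12 \left(20 + t\right) = -240 - 12 t$)
$W^{2}{\left(1 \right)} = \left(-240 - 12\right)^{2} = \left(-252\right)^{2} = 63504$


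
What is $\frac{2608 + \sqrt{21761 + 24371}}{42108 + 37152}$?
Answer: $\frac{652}{19815} + \frac{\sqrt{11533}}{39630} \approx 0.035614$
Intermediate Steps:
$\frac{2608 + \sqrt{21761 + 24371}}{42108 + 37152} = \frac{2608 + \sqrt{46132}}{79260} = \left(2608 + 2 \sqrt{11533}\right) \frac{1}{79260} = \frac{652}{19815} + \frac{\sqrt{11533}}{39630}$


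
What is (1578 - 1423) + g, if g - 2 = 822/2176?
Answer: 171227/1088 ≈ 157.38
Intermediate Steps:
g = 2587/1088 (g = 2 + 822/2176 = 2 + 822*(1/2176) = 2 + 411/1088 = 2587/1088 ≈ 2.3778)
(1578 - 1423) + g = (1578 - 1423) + 2587/1088 = 155 + 2587/1088 = 171227/1088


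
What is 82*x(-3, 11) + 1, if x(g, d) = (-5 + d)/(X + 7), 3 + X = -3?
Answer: 493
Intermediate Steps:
X = -6 (X = -3 - 3 = -6)
x(g, d) = -5 + d (x(g, d) = (-5 + d)/(-6 + 7) = (-5 + d)/1 = (-5 + d)*1 = -5 + d)
82*x(-3, 11) + 1 = 82*(-5 + 11) + 1 = 82*6 + 1 = 492 + 1 = 493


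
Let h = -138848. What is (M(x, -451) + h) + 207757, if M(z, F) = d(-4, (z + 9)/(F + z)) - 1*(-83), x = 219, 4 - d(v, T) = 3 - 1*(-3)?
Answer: 68990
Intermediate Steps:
d(v, T) = -2 (d(v, T) = 4 - (3 - 1*(-3)) = 4 - (3 + 3) = 4 - 1*6 = 4 - 6 = -2)
M(z, F) = 81 (M(z, F) = -2 - 1*(-83) = -2 + 83 = 81)
(M(x, -451) + h) + 207757 = (81 - 138848) + 207757 = -138767 + 207757 = 68990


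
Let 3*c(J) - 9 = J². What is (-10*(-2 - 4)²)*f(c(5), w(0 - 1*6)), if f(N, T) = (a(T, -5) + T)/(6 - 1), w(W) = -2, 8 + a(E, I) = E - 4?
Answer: 1152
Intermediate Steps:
a(E, I) = -12 + E (a(E, I) = -8 + (E - 4) = -8 + (-4 + E) = -12 + E)
c(J) = 3 + J²/3
f(N, T) = -12/5 + 2*T/5 (f(N, T) = ((-12 + T) + T)/(6 - 1) = (-12 + 2*T)/5 = (-12 + 2*T)*(⅕) = -12/5 + 2*T/5)
(-10*(-2 - 4)²)*f(c(5), w(0 - 1*6)) = (-10*(-2 - 4)²)*(-12/5 + (⅖)*(-2)) = (-10*(-6)²)*(-12/5 - ⅘) = -10*36*(-16/5) = -360*(-16/5) = 1152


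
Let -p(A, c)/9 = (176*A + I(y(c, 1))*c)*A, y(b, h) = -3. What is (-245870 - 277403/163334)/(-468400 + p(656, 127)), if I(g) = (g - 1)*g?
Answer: 40159207983/112883119678880 ≈ 0.00035576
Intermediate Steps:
I(g) = g*(-1 + g) (I(g) = (-1 + g)*g = g*(-1 + g))
p(A, c) = -9*A*(12*c + 176*A) (p(A, c) = -9*(176*A + (-3*(-1 - 3))*c)*A = -9*(176*A + (-3*(-4))*c)*A = -9*(176*A + 12*c)*A = -9*(12*c + 176*A)*A = -9*A*(12*c + 176*A))
(-245870 - 277403/163334)/(-468400 + p(656, 127)) = (-245870 - 277403/163334)/(-468400 - 36*656*(3*127 + 44*656)) = (-245870 - 277403*1/163334)/(-468400 - 36*656*(381 + 28864)) = (-245870 - 277403/163334)/(-468400 - 36*656*29245) = -40159207983/(163334*(-468400 - 690649920)) = -40159207983/163334/(-691118320) = -40159207983/163334*(-1/691118320) = 40159207983/112883119678880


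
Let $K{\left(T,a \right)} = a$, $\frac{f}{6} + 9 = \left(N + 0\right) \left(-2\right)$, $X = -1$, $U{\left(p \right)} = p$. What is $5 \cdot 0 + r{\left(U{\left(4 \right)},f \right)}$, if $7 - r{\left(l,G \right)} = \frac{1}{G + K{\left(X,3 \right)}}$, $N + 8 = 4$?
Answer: $\frac{22}{3} \approx 7.3333$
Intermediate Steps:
$N = -4$ ($N = -8 + 4 = -4$)
$f = -6$ ($f = -54 + 6 \left(-4 + 0\right) \left(-2\right) = -54 + 6 \left(\left(-4\right) \left(-2\right)\right) = -54 + 6 \cdot 8 = -54 + 48 = -6$)
$r{\left(l,G \right)} = 7 - \frac{1}{3 + G}$ ($r{\left(l,G \right)} = 7 - \frac{1}{G + 3} = 7 - \frac{1}{3 + G}$)
$5 \cdot 0 + r{\left(U{\left(4 \right)},f \right)} = 5 \cdot 0 + \frac{20 + 7 \left(-6\right)}{3 - 6} = 0 + \frac{20 - 42}{-3} = 0 - - \frac{22}{3} = 0 + \frac{22}{3} = \frac{22}{3}$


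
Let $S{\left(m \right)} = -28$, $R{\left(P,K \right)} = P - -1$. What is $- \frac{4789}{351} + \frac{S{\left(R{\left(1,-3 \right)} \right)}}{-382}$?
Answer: $- \frac{909785}{67041} \approx -13.571$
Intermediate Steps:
$R{\left(P,K \right)} = 1 + P$ ($R{\left(P,K \right)} = P + 1 = 1 + P$)
$- \frac{4789}{351} + \frac{S{\left(R{\left(1,-3 \right)} \right)}}{-382} = - \frac{4789}{351} - \frac{28}{-382} = \left(-4789\right) \frac{1}{351} - - \frac{14}{191} = - \frac{4789}{351} + \frac{14}{191} = - \frac{909785}{67041}$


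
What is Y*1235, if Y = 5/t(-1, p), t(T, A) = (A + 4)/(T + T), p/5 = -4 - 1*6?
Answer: 6175/23 ≈ 268.48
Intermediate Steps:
p = -50 (p = 5*(-4 - 1*6) = 5*(-4 - 6) = 5*(-10) = -50)
t(T, A) = (4 + A)/(2*T) (t(T, A) = (4 + A)/((2*T)) = (4 + A)*(1/(2*T)) = (4 + A)/(2*T))
Y = 5/23 (Y = 5/(((½)*(4 - 50)/(-1))) = 5/(((½)*(-1)*(-46))) = 5/23 ≈ 0.21739)
Y*1235 = (5/23)*1235 = 6175/23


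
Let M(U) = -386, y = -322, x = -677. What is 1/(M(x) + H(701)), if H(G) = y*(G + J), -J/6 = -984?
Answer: -1/2127196 ≈ -4.7010e-7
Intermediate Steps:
J = 5904 (J = -6*(-984) = 5904)
H(G) = -1901088 - 322*G (H(G) = -322*(G + 5904) = -322*(5904 + G) = -1901088 - 322*G)
1/(M(x) + H(701)) = 1/(-386 + (-1901088 - 322*701)) = 1/(-386 + (-1901088 - 225722)) = 1/(-386 - 2126810) = 1/(-2127196) = -1/2127196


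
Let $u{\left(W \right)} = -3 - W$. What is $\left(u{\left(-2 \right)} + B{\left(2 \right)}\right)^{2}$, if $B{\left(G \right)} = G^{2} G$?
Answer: $49$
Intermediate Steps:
$B{\left(G \right)} = G^{3}$
$\left(u{\left(-2 \right)} + B{\left(2 \right)}\right)^{2} = \left(\left(-3 - -2\right) + 2^{3}\right)^{2} = \left(\left(-3 + 2\right) + 8\right)^{2} = \left(-1 + 8\right)^{2} = 7^{2} = 49$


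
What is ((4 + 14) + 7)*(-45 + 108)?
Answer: 1575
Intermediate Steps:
((4 + 14) + 7)*(-45 + 108) = (18 + 7)*63 = 25*63 = 1575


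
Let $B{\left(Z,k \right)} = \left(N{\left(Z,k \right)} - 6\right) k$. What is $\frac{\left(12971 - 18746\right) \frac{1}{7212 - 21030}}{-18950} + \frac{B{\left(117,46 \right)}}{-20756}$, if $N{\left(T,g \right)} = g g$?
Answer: $- \frac{12102565539}{2588086396} \approx -4.6763$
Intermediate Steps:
$N{\left(T,g \right)} = g^{2}$
$B{\left(Z,k \right)} = k \left(-6 + k^{2}\right)$ ($B{\left(Z,k \right)} = \left(k^{2} - 6\right) k = \left(-6 + k^{2}\right) k = k \left(-6 + k^{2}\right)$)
$\frac{\left(12971 - 18746\right) \frac{1}{7212 - 21030}}{-18950} + \frac{B{\left(117,46 \right)}}{-20756} = \frac{\left(12971 - 18746\right) \frac{1}{7212 - 21030}}{-18950} + \frac{46 \left(-6 + 46^{2}\right)}{-20756} = - \frac{5775}{-13818} \left(- \frac{1}{18950}\right) + 46 \left(-6 + 2116\right) \left(- \frac{1}{20756}\right) = \left(-5775\right) \left(- \frac{1}{13818}\right) \left(- \frac{1}{18950}\right) + 46 \cdot 2110 \left(- \frac{1}{20756}\right) = \frac{275}{658} \left(- \frac{1}{18950}\right) + 97060 \left(- \frac{1}{20756}\right) = - \frac{11}{498764} - \frac{24265}{5189} = - \frac{12102565539}{2588086396}$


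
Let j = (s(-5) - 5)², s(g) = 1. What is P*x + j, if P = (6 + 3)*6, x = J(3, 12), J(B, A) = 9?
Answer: 502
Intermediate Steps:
x = 9
P = 54 (P = 9*6 = 54)
j = 16 (j = (1 - 5)² = (-4)² = 16)
P*x + j = 54*9 + 16 = 486 + 16 = 502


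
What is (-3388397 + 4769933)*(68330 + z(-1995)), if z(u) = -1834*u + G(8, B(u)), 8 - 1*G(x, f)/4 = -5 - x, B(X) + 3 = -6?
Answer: 5149321766784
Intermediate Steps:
B(X) = -9 (B(X) = -3 - 6 = -9)
G(x, f) = 52 + 4*x (G(x, f) = 32 - 4*(-5 - x) = 32 + (20 + 4*x) = 52 + 4*x)
z(u) = 84 - 1834*u (z(u) = -1834*u + (52 + 4*8) = -1834*u + (52 + 32) = -1834*u + 84 = 84 - 1834*u)
(-3388397 + 4769933)*(68330 + z(-1995)) = (-3388397 + 4769933)*(68330 + (84 - 1834*(-1995))) = 1381536*(68330 + (84 + 3658830)) = 1381536*(68330 + 3658914) = 1381536*3727244 = 5149321766784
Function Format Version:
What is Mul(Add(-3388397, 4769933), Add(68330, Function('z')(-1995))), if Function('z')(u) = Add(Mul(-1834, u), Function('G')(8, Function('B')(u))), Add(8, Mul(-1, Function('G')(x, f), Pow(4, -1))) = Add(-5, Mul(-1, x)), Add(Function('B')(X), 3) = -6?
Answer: 5149321766784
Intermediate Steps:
Function('B')(X) = -9 (Function('B')(X) = Add(-3, -6) = -9)
Function('G')(x, f) = Add(52, Mul(4, x)) (Function('G')(x, f) = Add(32, Mul(-4, Add(-5, Mul(-1, x)))) = Add(32, Add(20, Mul(4, x))) = Add(52, Mul(4, x)))
Function('z')(u) = Add(84, Mul(-1834, u)) (Function('z')(u) = Add(Mul(-1834, u), Add(52, Mul(4, 8))) = Add(Mul(-1834, u), Add(52, 32)) = Add(Mul(-1834, u), 84) = Add(84, Mul(-1834, u)))
Mul(Add(-3388397, 4769933), Add(68330, Function('z')(-1995))) = Mul(Add(-3388397, 4769933), Add(68330, Add(84, Mul(-1834, -1995)))) = Mul(1381536, Add(68330, Add(84, 3658830))) = Mul(1381536, Add(68330, 3658914)) = Mul(1381536, 3727244) = 5149321766784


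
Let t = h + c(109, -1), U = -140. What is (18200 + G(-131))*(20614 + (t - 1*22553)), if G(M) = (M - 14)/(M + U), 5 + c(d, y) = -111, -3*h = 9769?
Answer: -26197328410/271 ≈ -9.6669e+7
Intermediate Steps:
h = -9769/3 (h = -⅓*9769 = -9769/3 ≈ -3256.3)
c(d, y) = -116 (c(d, y) = -5 - 111 = -116)
t = -10117/3 (t = -9769/3 - 116 = -10117/3 ≈ -3372.3)
G(M) = (-14 + M)/(-140 + M) (G(M) = (M - 14)/(M - 140) = (-14 + M)/(-140 + M))
(18200 + G(-131))*(20614 + (t - 1*22553)) = (18200 + (-14 - 131)/(-140 - 131))*(20614 + (-10117/3 - 1*22553)) = (18200 - 145/(-271))*(20614 + (-10117/3 - 22553)) = (18200 - 1/271*(-145))*(20614 - 77776/3) = (18200 + 145/271)*(-15934/3) = (4932345/271)*(-15934/3) = -26197328410/271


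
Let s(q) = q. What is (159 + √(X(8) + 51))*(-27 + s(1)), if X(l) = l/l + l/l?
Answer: -4134 - 26*√53 ≈ -4323.3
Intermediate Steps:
X(l) = 2 (X(l) = 1 + 1 = 2)
(159 + √(X(8) + 51))*(-27 + s(1)) = (159 + √(2 + 51))*(-27 + 1) = (159 + √53)*(-26) = -4134 - 26*√53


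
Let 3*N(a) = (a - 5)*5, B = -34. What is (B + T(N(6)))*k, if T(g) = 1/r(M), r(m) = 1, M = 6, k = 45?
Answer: -1485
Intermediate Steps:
N(a) = -25/3 + 5*a/3 (N(a) = ((a - 5)*5)/3 = ((-5 + a)*5)/3 = (-25 + 5*a)/3 = -25/3 + 5*a/3)
T(g) = 1 (T(g) = 1/1 = 1)
(B + T(N(6)))*k = (-34 + 1)*45 = -33*45 = -1485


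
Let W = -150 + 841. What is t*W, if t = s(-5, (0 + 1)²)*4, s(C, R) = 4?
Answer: 11056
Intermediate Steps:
W = 691
t = 16 (t = 4*4 = 16)
t*W = 16*691 = 11056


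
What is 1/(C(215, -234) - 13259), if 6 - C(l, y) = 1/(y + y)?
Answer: -468/6202403 ≈ -7.5455e-5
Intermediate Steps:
C(l, y) = 6 - 1/(2*y) (C(l, y) = 6 - 1/(y + y) = 6 - 1/(2*y))
1/(C(215, -234) - 13259) = 1/((6 - 1/2/(-234)) - 13259) = 1/((6 - 1/2*(-1/234)) - 13259) = 1/((6 + 1/468) - 13259) = 1/(2809/468 - 13259) = 1/(-6202403/468) = -468/6202403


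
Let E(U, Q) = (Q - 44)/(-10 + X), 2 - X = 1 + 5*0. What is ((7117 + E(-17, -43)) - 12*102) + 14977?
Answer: 62639/3 ≈ 20880.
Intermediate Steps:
X = 1 (X = 2 - (1 + 5*0) = 2 - (1 + 0) = 2 - 1*1 = 2 - 1 = 1)
E(U, Q) = 44/9 - Q/9 (E(U, Q) = (Q - 44)/(-10 + 1) = (-44 + Q)/(-9) = (-44 + Q)*(-⅑) = 44/9 - Q/9)
((7117 + E(-17, -43)) - 12*102) + 14977 = ((7117 + (44/9 - ⅑*(-43))) - 12*102) + 14977 = ((7117 + (44/9 + 43/9)) - 1224) + 14977 = ((7117 + 29/3) - 1224) + 14977 = (21380/3 - 1224) + 14977 = 17708/3 + 14977 = 62639/3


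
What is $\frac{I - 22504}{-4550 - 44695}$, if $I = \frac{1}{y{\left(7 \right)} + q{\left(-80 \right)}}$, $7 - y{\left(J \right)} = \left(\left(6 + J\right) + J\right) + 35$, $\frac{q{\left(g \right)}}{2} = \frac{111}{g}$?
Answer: $\frac{45705664}{100016595} \approx 0.45698$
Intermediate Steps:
$q{\left(g \right)} = \frac{222}{g}$ ($q{\left(g \right)} = 2 \frac{111}{g} = \frac{222}{g}$)
$y{\left(J \right)} = -34 - 2 J$ ($y{\left(J \right)} = 7 - \left(\left(\left(6 + J\right) + J\right) + 35\right) = 7 - \left(\left(6 + 2 J\right) + 35\right) = 7 - \left(41 + 2 J\right) = -34 - 2 J$)
$I = - \frac{40}{2031}$ ($I = \frac{1}{\left(-34 - 14\right) + \frac{222}{-80}} = \frac{1}{\left(-34 - 14\right) + 222 \left(- \frac{1}{80}\right)} = \frac{1}{-48 - \frac{111}{40}} = \frac{1}{- \frac{2031}{40}} = - \frac{40}{2031} \approx -0.019695$)
$\frac{I - 22504}{-4550 - 44695} = \frac{- \frac{40}{2031} - 22504}{-4550 - 44695} = - \frac{45705664}{2031 \left(-49245\right)} = \left(- \frac{45705664}{2031}\right) \left(- \frac{1}{49245}\right) = \frac{45705664}{100016595}$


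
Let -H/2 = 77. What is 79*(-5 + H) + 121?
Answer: -12440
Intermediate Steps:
H = -154 (H = -2*77 = -154)
79*(-5 + H) + 121 = 79*(-5 - 154) + 121 = 79*(-159) + 121 = -12561 + 121 = -12440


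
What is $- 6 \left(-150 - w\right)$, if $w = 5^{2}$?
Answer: $1050$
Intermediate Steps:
$w = 25$
$- 6 \left(-150 - w\right) = - 6 \left(-150 - 25\right) = \left(-6\right) \left(-175\right) = 1050$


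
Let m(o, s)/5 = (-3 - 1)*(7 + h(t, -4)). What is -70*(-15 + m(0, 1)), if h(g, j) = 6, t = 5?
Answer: 19250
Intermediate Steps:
m(o, s) = -260 (m(o, s) = 5*((-3 - 1)*(7 + 6)) = 5*(-4*13) = 5*(-52) = -260)
-70*(-15 + m(0, 1)) = -70*(-15 - 260) = -70*(-275) = 19250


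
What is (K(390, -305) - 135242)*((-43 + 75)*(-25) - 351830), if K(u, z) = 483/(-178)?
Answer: 4244529555085/89 ≈ 4.7691e+10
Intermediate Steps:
K(u, z) = -483/178 (K(u, z) = 483*(-1/178) = -483/178)
(K(390, -305) - 135242)*((-43 + 75)*(-25) - 351830) = (-483/178 - 135242)*((-43 + 75)*(-25) - 351830) = -24073559*(32*(-25) - 351830)/178 = -24073559*(-800 - 351830)/178 = -24073559/178*(-352630) = 4244529555085/89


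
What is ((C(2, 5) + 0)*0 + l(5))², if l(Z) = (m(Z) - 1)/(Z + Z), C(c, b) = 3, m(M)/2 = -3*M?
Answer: 961/100 ≈ 9.6100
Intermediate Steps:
m(M) = -6*M (m(M) = 2*(-3*M) = -6*M)
l(Z) = (-1 - 6*Z)/(2*Z) (l(Z) = (-6*Z - 1)/(Z + Z) = (-1 - 6*Z)/((2*Z)) = (-1 - 6*Z)*(1/(2*Z)) = (-1 - 6*Z)/(2*Z))
((C(2, 5) + 0)*0 + l(5))² = ((3 + 0)*0 + (-3 - ½/5))² = (3*0 + (-3 - ½*⅕))² = (0 + (-3 - ⅒))² = (0 - 31/10)² = (-31/10)² = 961/100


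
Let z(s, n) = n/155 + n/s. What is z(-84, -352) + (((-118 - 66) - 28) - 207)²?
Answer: 571457303/3255 ≈ 1.7556e+5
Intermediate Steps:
z(s, n) = n/155 + n/s (z(s, n) = n*(1/155) + n/s = n/155 + n/s)
z(-84, -352) + (((-118 - 66) - 28) - 207)² = ((1/155)*(-352) - 352/(-84)) + (((-118 - 66) - 28) - 207)² = (-352/155 - 352*(-1/84)) + ((-184 - 28) - 207)² = (-352/155 + 88/21) + (-212 - 207)² = 6248/3255 + (-419)² = 6248/3255 + 175561 = 571457303/3255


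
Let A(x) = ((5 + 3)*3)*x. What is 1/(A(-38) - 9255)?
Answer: -1/10167 ≈ -9.8357e-5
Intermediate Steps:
A(x) = 24*x (A(x) = (8*3)*x = 24*x)
1/(A(-38) - 9255) = 1/(24*(-38) - 9255) = 1/(-912 - 9255) = 1/(-10167) = -1/10167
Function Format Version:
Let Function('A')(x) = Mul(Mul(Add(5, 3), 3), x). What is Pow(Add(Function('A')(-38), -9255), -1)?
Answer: Rational(-1, 10167) ≈ -9.8357e-5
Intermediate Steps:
Function('A')(x) = Mul(24, x) (Function('A')(x) = Mul(Mul(8, 3), x) = Mul(24, x))
Pow(Add(Function('A')(-38), -9255), -1) = Pow(Add(Mul(24, -38), -9255), -1) = Pow(Add(-912, -9255), -1) = Pow(-10167, -1) = Rational(-1, 10167)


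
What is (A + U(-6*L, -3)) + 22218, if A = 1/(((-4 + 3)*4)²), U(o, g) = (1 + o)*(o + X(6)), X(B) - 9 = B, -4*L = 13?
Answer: 366805/16 ≈ 22925.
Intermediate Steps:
L = -13/4 (L = -¼*13 = -13/4 ≈ -3.2500)
X(B) = 9 + B
U(o, g) = (1 + o)*(15 + o) (U(o, g) = (1 + o)*(o + (9 + 6)) = (1 + o)*(o + 15) = (1 + o)*(15 + o))
A = 1/16 (A = 1/((-1*4)²) = 1/((-4)²) = 1/16 ≈ 0.062500)
(A + U(-6*L, -3)) + 22218 = (1/16 + (15 + (-6*(-13/4))² + 16*(-6*(-13/4)))) + 22218 = (1/16 + (15 + (39/2)² + 16*(39/2))) + 22218 = (1/16 + (15 + 1521/4 + 312)) + 22218 = (1/16 + 2829/4) + 22218 = 11317/16 + 22218 = 366805/16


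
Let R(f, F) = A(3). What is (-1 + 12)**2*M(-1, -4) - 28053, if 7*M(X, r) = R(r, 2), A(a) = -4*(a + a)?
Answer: -199275/7 ≈ -28468.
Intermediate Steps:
A(a) = -8*a
R(f, F) = -24 (R(f, F) = -8*3 = -24)
M(X, r) = -24/7 (M(X, r) = (1/7)*(-24) = -24/7)
(-1 + 12)**2*M(-1, -4) - 28053 = (-1 + 12)**2*(-24/7) - 28053 = 11**2*(-24/7) - 28053 = 121*(-24/7) - 28053 = -2904/7 - 28053 = -199275/7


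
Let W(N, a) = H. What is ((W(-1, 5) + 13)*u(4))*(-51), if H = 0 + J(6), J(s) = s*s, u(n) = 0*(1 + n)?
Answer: 0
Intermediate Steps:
u(n) = 0
J(s) = s**2
H = 36 (H = 0 + 6**2 = 0 + 36 = 36)
W(N, a) = 36
((W(-1, 5) + 13)*u(4))*(-51) = ((36 + 13)*0)*(-51) = (49*0)*(-51) = 0*(-51) = 0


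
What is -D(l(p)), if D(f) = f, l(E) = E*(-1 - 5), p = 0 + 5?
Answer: 30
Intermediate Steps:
p = 5
l(E) = -6*E (l(E) = E*(-6) = -6*E)
-D(l(p)) = -(-6)*5 = -1*(-30) = 30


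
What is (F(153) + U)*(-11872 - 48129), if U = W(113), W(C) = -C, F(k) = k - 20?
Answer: -1200020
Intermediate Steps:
F(k) = -20 + k
U = -113 (U = -1*113 = -113)
(F(153) + U)*(-11872 - 48129) = ((-20 + 153) - 113)*(-11872 - 48129) = (133 - 113)*(-60001) = 20*(-60001) = -1200020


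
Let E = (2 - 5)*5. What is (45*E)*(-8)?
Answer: 5400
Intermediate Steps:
E = -15 (E = -3*5 = -15)
(45*E)*(-8) = (45*(-15))*(-8) = -675*(-8) = 5400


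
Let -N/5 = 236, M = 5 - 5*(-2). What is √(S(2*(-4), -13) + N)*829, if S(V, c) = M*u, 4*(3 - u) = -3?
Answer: 829*I*√4495/2 ≈ 27790.0*I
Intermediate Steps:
u = 15/4 (u = 3 - ¼*(-3) = 3 + ¾ = 15/4 ≈ 3.7500)
M = 15 (M = 5 + 10 = 15)
N = -1180 (N = -5*236 = -1180)
S(V, c) = 225/4 (S(V, c) = 15*(15/4) = 225/4)
√(S(2*(-4), -13) + N)*829 = √(225/4 - 1180)*829 = √(-4495/4)*829 = (I*√4495/2)*829 = 829*I*√4495/2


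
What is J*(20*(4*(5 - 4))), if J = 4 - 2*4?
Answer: -320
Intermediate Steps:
J = -4 (J = 4 - 8 = -4)
J*(20*(4*(5 - 4))) = -80*4*(5 - 4) = -80*4*1 = -80*4 = -4*80 = -320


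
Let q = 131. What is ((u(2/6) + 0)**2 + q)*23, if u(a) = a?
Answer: 27140/9 ≈ 3015.6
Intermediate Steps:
((u(2/6) + 0)**2 + q)*23 = ((2/6 + 0)**2 + 131)*23 = ((2*(1/6) + 0)**2 + 131)*23 = ((1/3 + 0)**2 + 131)*23 = ((1/3)**2 + 131)*23 = (1/9 + 131)*23 = (1180/9)*23 = 27140/9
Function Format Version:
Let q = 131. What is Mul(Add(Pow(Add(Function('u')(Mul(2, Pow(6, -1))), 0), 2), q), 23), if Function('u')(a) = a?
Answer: Rational(27140, 9) ≈ 3015.6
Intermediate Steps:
Mul(Add(Pow(Add(Function('u')(Mul(2, Pow(6, -1))), 0), 2), q), 23) = Mul(Add(Pow(Add(Mul(2, Pow(6, -1)), 0), 2), 131), 23) = Mul(Add(Pow(Add(Mul(2, Rational(1, 6)), 0), 2), 131), 23) = Mul(Add(Pow(Add(Rational(1, 3), 0), 2), 131), 23) = Mul(Add(Pow(Rational(1, 3), 2), 131), 23) = Mul(Add(Rational(1, 9), 131), 23) = Mul(Rational(1180, 9), 23) = Rational(27140, 9)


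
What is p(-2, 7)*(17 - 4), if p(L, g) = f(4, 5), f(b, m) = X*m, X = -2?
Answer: -130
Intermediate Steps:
f(b, m) = -2*m
p(L, g) = -10 (p(L, g) = -2*5 = -10)
p(-2, 7)*(17 - 4) = -10*(17 - 4) = -10*13 = -130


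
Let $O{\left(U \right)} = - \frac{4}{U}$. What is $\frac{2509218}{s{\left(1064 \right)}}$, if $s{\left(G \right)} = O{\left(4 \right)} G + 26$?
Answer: $- \frac{418203}{173} \approx -2417.4$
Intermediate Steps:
$s{\left(G \right)} = 26 - G$ ($s{\left(G \right)} = - \frac{4}{4} G + 26 = \left(-4\right) \frac{1}{4} G + 26 = - G + 26 = 26 - G$)
$\frac{2509218}{s{\left(1064 \right)}} = \frac{2509218}{26 - 1064} = \frac{2509218}{-1038} = 2509218 \left(- \frac{1}{1038}\right) = - \frac{418203}{173}$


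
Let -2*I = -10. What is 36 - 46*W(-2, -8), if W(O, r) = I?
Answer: -194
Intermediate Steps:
I = 5 (I = -½*(-10) = 5)
W(O, r) = 5
36 - 46*W(-2, -8) = 36 - 46*5 = 36 - 230 = -194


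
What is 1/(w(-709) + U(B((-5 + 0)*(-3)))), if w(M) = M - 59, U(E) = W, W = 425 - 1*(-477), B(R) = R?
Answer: 1/134 ≈ 0.0074627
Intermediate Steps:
W = 902 (W = 425 + 477 = 902)
U(E) = 902
w(M) = -59 + M
1/(w(-709) + U(B((-5 + 0)*(-3)))) = 1/((-59 - 709) + 902) = 1/(-768 + 902) = 1/134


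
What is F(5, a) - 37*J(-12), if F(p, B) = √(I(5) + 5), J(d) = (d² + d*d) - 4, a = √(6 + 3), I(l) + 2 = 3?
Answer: -10508 + √6 ≈ -10506.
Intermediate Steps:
I(l) = 1 (I(l) = -2 + 3 = 1)
a = 3 (a = √9 = 3)
J(d) = -4 + 2*d² (J(d) = (d² + d²) - 4 = 2*d² - 4 = -4 + 2*d²)
F(p, B) = √6 (F(p, B) = √(1 + 5) = √6)
F(5, a) - 37*J(-12) = √6 - 37*(-4 + 2*(-12)²) = √6 - 37*(-4 + 2*144) = √6 - 37*(-4 + 288) = √6 - 37*284 = √6 - 10508 = -10508 + √6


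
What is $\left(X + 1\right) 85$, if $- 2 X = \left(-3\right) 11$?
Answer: $\frac{2975}{2} \approx 1487.5$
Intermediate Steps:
$X = \frac{33}{2}$ ($X = - \frac{\left(-3\right) 11}{2} = \left(- \frac{1}{2}\right) \left(-33\right) = \frac{33}{2} \approx 16.5$)
$\left(X + 1\right) 85 = \left(\frac{33}{2} + 1\right) 85 = \frac{35}{2} \cdot 85 = \frac{2975}{2}$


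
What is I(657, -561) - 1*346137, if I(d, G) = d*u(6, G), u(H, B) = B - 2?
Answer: -716028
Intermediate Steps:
u(H, B) = -2 + B
I(d, G) = d*(-2 + G)
I(657, -561) - 1*346137 = 657*(-2 - 561) - 1*346137 = 657*(-563) - 346137 = -369891 - 346137 = -716028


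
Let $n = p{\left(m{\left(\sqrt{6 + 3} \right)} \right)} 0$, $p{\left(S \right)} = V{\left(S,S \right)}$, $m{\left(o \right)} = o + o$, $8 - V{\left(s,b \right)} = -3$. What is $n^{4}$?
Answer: $0$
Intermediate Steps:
$V{\left(s,b \right)} = 11$ ($V{\left(s,b \right)} = 8 - -3 = 8 + 3 = 11$)
$m{\left(o \right)} = 2 o$
$p{\left(S \right)} = 11$
$n = 0$ ($n = 11 \cdot 0 = 0$)
$n^{4} = 0^{4} = 0$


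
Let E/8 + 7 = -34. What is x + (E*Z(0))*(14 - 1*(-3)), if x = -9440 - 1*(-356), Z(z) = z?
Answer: -9084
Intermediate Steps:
E = -328 (E = -56 + 8*(-34) = -56 - 272 = -328)
x = -9084 (x = -9440 + 356 = -9084)
x + (E*Z(0))*(14 - 1*(-3)) = -9084 + (-328*0)*(14 - 1*(-3)) = -9084 + 0*(14 + 3) = -9084 + 0*17 = -9084 + 0 = -9084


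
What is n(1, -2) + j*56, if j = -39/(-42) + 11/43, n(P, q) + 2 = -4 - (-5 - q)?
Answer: 2723/43 ≈ 63.326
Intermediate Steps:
n(P, q) = -1 + q (n(P, q) = -2 + (-4 - (-5 - q)) = -2 + (-4 + (5 + q)) = -2 + (1 + q) = -1 + q)
j = 713/602 (j = -39*(-1/42) + 11*(1/43) = 13/14 + 11/43 = 713/602 ≈ 1.1844)
n(1, -2) + j*56 = (-1 - 2) + (713/602)*56 = -3 + 2852/43 = 2723/43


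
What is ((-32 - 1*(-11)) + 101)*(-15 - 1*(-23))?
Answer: 640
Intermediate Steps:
((-32 - 1*(-11)) + 101)*(-15 - 1*(-23)) = ((-32 + 11) + 101)*(-15 + 23) = (-21 + 101)*8 = 80*8 = 640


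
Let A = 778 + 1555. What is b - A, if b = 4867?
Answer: 2534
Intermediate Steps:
A = 2333
b - A = 4867 - 1*2333 = 4867 - 2333 = 2534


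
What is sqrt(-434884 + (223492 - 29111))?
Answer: I*sqrt(240503) ≈ 490.41*I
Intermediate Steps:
sqrt(-434884 + (223492 - 29111)) = sqrt(-434884 + 194381) = sqrt(-240503) = I*sqrt(240503)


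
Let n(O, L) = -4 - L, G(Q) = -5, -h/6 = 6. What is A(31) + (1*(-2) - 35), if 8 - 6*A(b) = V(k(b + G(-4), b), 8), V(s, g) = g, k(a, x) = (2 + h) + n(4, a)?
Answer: -37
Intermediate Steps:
h = -36 (h = -6*6 = -36)
k(a, x) = -38 - a (k(a, x) = (2 - 36) + (-4 - a) = -34 + (-4 - a) = -38 - a)
A(b) = 0 (A(b) = 4/3 - ⅙*8 = 4/3 - 4/3 = 0)
A(31) + (1*(-2) - 35) = 0 + (1*(-2) - 35) = 0 + (-2 - 35) = 0 - 37 = -37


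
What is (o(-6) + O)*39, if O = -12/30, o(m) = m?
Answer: -1248/5 ≈ -249.60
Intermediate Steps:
O = -2/5 (O = -12*1/30 = -2/5 ≈ -0.40000)
(o(-6) + O)*39 = (-6 - 2/5)*39 = -32/5*39 = -1248/5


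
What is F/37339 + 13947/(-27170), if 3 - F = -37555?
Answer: 499683827/1014500630 ≈ 0.49254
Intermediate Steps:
F = 37558 (F = 3 - 1*(-37555) = 3 + 37555 = 37558)
F/37339 + 13947/(-27170) = 37558/37339 + 13947/(-27170) = 37558*(1/37339) + 13947*(-1/27170) = 37558/37339 - 13947/27170 = 499683827/1014500630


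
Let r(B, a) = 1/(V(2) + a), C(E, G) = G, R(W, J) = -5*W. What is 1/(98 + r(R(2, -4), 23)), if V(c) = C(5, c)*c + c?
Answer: 29/2843 ≈ 0.010200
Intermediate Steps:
V(c) = c + c² (V(c) = c*c + c = c² + c = c + c²)
r(B, a) = 1/(6 + a) (r(B, a) = 1/(2*(1 + 2) + a) = 1/(2*3 + a) = 1/(6 + a))
1/(98 + r(R(2, -4), 23)) = 1/(98 + 1/(6 + 23)) = 1/(98 + 1/29) = 1/(2843/29) = 29/2843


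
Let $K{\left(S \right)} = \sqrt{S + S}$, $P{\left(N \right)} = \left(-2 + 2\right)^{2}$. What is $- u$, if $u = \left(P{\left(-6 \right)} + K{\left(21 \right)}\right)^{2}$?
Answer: $-42$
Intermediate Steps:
$P{\left(N \right)} = 0$ ($P{\left(N \right)} = 0^{2} = 0$)
$K{\left(S \right)} = \sqrt{2} \sqrt{S}$ ($K{\left(S \right)} = \sqrt{2 S} = \sqrt{2} \sqrt{S}$)
$u = 42$ ($u = \left(0 + \sqrt{2} \sqrt{21}\right)^{2} = \left(0 + \sqrt{42}\right)^{2} = \left(\sqrt{42}\right)^{2} = 42$)
$- u = \left(-1\right) 42 = -42$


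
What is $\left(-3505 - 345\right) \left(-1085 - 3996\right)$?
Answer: $19561850$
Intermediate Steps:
$\left(-3505 - 345\right) \left(-1085 - 3996\right) = \left(-3850\right) \left(-5081\right) = 19561850$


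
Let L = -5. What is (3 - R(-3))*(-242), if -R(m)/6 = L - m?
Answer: 2178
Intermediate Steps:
R(m) = 30 + 6*m (R(m) = -6*(-5 - m) = 30 + 6*m)
(3 - R(-3))*(-242) = (3 - (30 + 6*(-3)))*(-242) = (3 - (30 - 18))*(-242) = (3 - 1*12)*(-242) = (3 - 12)*(-242) = -9*(-242) = 2178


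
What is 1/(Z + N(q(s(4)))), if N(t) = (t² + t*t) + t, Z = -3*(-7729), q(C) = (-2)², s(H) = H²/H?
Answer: 1/23223 ≈ 4.3061e-5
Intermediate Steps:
s(H) = H
q(C) = 4
Z = 23187
N(t) = t + 2*t² (N(t) = (t² + t²) + t = 2*t² + t = t + 2*t²)
1/(Z + N(q(s(4)))) = 1/(23187 + 4*(1 + 2*4)) = 1/(23187 + 4*(1 + 8)) = 1/(23187 + 4*9) = 1/(23187 + 36) = 1/23223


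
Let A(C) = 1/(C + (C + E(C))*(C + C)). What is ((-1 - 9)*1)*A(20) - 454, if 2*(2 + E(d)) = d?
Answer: -51757/114 ≈ -454.01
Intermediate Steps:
E(d) = -2 + d/2
A(C) = 1/(C + 2*C*(-2 + 3*C/2)) (A(C) = 1/(C + (C + (-2 + C/2))*(C + C)) = 1/(C + (-2 + 3*C/2)*(2*C)) = 1/(C + 2*C*(-2 + 3*C/2)))
((-1 - 9)*1)*A(20) - 454 = ((-1 - 9)*1)*((⅓)/(20*(-1 + 20))) - 454 = (-10*1)*((⅓)*(1/20)/19) - 454 = -10/(3*20*19) - 454 = -10*1/1140 - 454 = -1/114 - 454 = -51757/114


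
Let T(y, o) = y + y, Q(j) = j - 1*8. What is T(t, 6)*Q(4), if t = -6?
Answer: 48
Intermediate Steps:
Q(j) = -8 + j (Q(j) = j - 8 = -8 + j)
T(y, o) = 2*y
T(t, 6)*Q(4) = (2*(-6))*(-8 + 4) = -12*(-4) = 48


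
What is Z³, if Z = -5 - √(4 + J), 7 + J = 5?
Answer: -(5 + √2)³ ≈ -263.89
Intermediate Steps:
J = -2 (J = -7 + 5 = -2)
Z = -5 - √2 (Z = -5 - √(4 - 2) = -5 - √2 ≈ -6.4142)
Z³ = (-5 - √2)³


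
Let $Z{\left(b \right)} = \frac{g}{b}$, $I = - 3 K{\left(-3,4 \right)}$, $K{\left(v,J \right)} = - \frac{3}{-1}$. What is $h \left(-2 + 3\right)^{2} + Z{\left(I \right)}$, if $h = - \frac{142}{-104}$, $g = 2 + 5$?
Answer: $\frac{275}{468} \approx 0.58761$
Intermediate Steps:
$K{\left(v,J \right)} = 3$ ($K{\left(v,J \right)} = \left(-3\right) \left(-1\right) = 3$)
$g = 7$
$I = -9$ ($I = \left(-3\right) 3 = -9$)
$Z{\left(b \right)} = \frac{7}{b}$
$h = \frac{71}{52}$ ($h = \left(-142\right) \left(- \frac{1}{104}\right) = \frac{71}{52} \approx 1.3654$)
$h \left(-2 + 3\right)^{2} + Z{\left(I \right)} = \frac{71 \left(-2 + 3\right)^{2}}{52} + \frac{7}{-9} = \frac{71 \cdot 1^{2}}{52} + 7 \left(- \frac{1}{9}\right) = \frac{71}{52} \cdot 1 - \frac{7}{9} = \frac{71}{52} - \frac{7}{9} = \frac{275}{468}$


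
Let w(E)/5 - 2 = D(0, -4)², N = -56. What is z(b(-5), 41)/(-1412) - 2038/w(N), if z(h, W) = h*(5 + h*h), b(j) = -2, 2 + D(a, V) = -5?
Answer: -1436533/180030 ≈ -7.9794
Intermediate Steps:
D(a, V) = -7 (D(a, V) = -2 - 5 = -7)
z(h, W) = h*(5 + h²)
w(E) = 255 (w(E) = 10 + 5*(-7)² = 10 + 5*49 = 10 + 245 = 255)
z(b(-5), 41)/(-1412) - 2038/w(N) = -2*(5 + (-2)²)/(-1412) - 2038/255 = -2*(5 + 4)*(-1/1412) - 2038*1/255 = -2*9*(-1/1412) - 2038/255 = -18*(-1/1412) - 2038/255 = 9/706 - 2038/255 = -1436533/180030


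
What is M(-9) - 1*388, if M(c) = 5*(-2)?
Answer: -398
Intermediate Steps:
M(c) = -10
M(-9) - 1*388 = -10 - 1*388 = -10 - 388 = -398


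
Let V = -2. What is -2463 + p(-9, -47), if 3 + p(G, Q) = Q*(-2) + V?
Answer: -2374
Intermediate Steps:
p(G, Q) = -5 - 2*Q (p(G, Q) = -3 + (Q*(-2) - 2) = -3 + (-2*Q - 2) = -3 + (-2 - 2*Q) = -5 - 2*Q)
-2463 + p(-9, -47) = -2463 + (-5 - 2*(-47)) = -2463 + (-5 + 94) = -2463 + 89 = -2374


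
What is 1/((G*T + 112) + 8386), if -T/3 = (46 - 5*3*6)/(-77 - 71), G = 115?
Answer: 37/310631 ≈ 0.00011911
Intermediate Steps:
T = -33/37 (T = -3*(46 - 5*3*6)/(-77 - 71) = -3*(46 - 15*6)/(-148) = -3*(46 - 90)*(-1)/148 = -(-132)*(-1)/148 = -3*11/37 = -33/37 ≈ -0.89189)
1/((G*T + 112) + 8386) = 1/((115*(-33/37) + 112) + 8386) = 1/((-3795/37 + 112) + 8386) = 1/(349/37 + 8386) = 1/(310631/37) = 37/310631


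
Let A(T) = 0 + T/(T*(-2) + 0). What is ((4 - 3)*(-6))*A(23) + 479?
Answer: 482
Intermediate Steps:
A(T) = -½ (A(T) = 0 + T/(-2*T + 0) = 0 + T/((-2*T)) = 0 + T*(-1/(2*T)) = 0 - ½ = -½)
((4 - 3)*(-6))*A(23) + 479 = ((4 - 3)*(-6))*(-½) + 479 = (1*(-6))*(-½) + 479 = -6*(-½) + 479 = 3 + 479 = 482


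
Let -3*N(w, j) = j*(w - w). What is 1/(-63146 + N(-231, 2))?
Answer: -1/63146 ≈ -1.5836e-5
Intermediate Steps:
N(w, j) = 0 (N(w, j) = -j*(w - w)/3 = -j*0/3 = -1/3*0 = 0)
1/(-63146 + N(-231, 2)) = 1/(-63146 + 0) = 1/(-63146) = -1/63146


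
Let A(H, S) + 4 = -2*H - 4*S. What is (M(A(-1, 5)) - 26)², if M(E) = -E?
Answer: 16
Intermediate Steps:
A(H, S) = -4 - 4*S - 2*H (A(H, S) = -4 + (-2*H - 4*S) = -4 + (-4*S - 2*H) = -4 - 4*S - 2*H)
(M(A(-1, 5)) - 26)² = (-(-4 - 4*5 - 2*(-1)) - 26)² = (-(-4 - 20 + 2) - 26)² = (-1*(-22) - 26)² = (22 - 26)² = (-4)² = 16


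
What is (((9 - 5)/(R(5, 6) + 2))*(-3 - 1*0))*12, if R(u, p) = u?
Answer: -144/7 ≈ -20.571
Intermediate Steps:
(((9 - 5)/(R(5, 6) + 2))*(-3 - 1*0))*12 = (((9 - 5)/(5 + 2))*(-3 - 1*0))*12 = ((4/7)*(-3 + 0))*12 = ((4*(⅐))*(-3))*12 = ((4/7)*(-3))*12 = -12/7*12 = -144/7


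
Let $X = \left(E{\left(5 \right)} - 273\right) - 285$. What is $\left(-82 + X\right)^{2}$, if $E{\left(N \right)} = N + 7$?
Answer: $394384$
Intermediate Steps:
$E{\left(N \right)} = 7 + N$
$X = -546$ ($X = \left(\left(7 + 5\right) - 273\right) - 285 = \left(12 - 273\right) - 285 = -261 - 285 = -546$)
$\left(-82 + X\right)^{2} = \left(-82 - 546\right)^{2} = \left(-628\right)^{2} = 394384$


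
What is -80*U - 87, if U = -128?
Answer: 10153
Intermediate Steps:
-80*U - 87 = -80*(-128) - 87 = 10240 - 87 = 10153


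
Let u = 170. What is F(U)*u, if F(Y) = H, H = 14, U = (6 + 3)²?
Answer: 2380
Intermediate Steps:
U = 81 (U = 9² = 81)
F(Y) = 14
F(U)*u = 14*170 = 2380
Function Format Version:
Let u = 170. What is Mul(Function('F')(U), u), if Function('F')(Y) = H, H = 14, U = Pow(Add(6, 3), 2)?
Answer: 2380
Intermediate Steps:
U = 81 (U = Pow(9, 2) = 81)
Function('F')(Y) = 14
Mul(Function('F')(U), u) = Mul(14, 170) = 2380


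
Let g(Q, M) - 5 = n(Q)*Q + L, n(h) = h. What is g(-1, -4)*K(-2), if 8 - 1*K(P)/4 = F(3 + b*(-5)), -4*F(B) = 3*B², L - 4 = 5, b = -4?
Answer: 24285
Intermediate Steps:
L = 9 (L = 4 + 5 = 9)
F(B) = -3*B²/4
K(P) = 1619 (K(P) = 32 - (-3)*(3 - 4*(-5))² = 32 - (-3)*(3 + 20)² = 32 - (-3)*23² = 32 - (-3)*529 = 32 - 4*(-1587/4) = 32 + 1587 = 1619)
g(Q, M) = 14 + Q² (g(Q, M) = 5 + (Q*Q + 9) = 5 + (Q² + 9) = 5 + (9 + Q²) = 14 + Q²)
g(-1, -4)*K(-2) = (14 + (-1)²)*1619 = (14 + 1)*1619 = 15*1619 = 24285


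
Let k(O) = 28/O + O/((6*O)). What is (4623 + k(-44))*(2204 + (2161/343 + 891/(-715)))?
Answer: 2504299622499/245245 ≈ 1.0211e+7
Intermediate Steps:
k(O) = ⅙ + 28/O (k(O) = 28/O + O*(1/(6*O)) = 28/O + ⅙ = ⅙ + 28/O)
(4623 + k(-44))*(2204 + (2161/343 + 891/(-715))) = (4623 + (⅙)*(168 - 44)/(-44))*(2204 + (2161/343 + 891/(-715))) = (4623 + (⅙)*(-1/44)*124)*(2204 + (2161*(1/343) + 891*(-1/715))) = (4623 - 31/66)*(2204 + (2161/343 - 81/65)) = 305087*(2204 + 112682/22295)/66 = (305087/66)*(49250862/22295) = 2504299622499/245245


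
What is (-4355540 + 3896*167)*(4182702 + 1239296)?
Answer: -20088003766184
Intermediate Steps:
(-4355540 + 3896*167)*(4182702 + 1239296) = (-4355540 + 650632)*5421998 = -3704908*5421998 = -20088003766184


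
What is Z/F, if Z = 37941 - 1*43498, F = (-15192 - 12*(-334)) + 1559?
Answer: 5557/9625 ≈ 0.57735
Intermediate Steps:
F = -9625 (F = (-15192 + 4008) + 1559 = -11184 + 1559 = -9625)
Z = -5557 (Z = 37941 - 43498 = -5557)
Z/F = -5557/(-9625) = -5557*(-1/9625) = 5557/9625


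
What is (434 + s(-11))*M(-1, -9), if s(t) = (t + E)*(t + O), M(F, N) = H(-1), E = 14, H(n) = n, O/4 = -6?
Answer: -329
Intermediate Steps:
O = -24 (O = 4*(-6) = -24)
M(F, N) = -1
s(t) = (-24 + t)*(14 + t) (s(t) = (t + 14)*(t - 24) = (14 + t)*(-24 + t) = (-24 + t)*(14 + t))
(434 + s(-11))*M(-1, -9) = (434 + (-336 + (-11)**2 - 10*(-11)))*(-1) = (434 + (-336 + 121 + 110))*(-1) = (434 - 105)*(-1) = 329*(-1) = -329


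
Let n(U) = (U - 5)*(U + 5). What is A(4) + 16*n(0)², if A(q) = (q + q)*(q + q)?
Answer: 10064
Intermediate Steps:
n(U) = (-5 + U)*(5 + U)
A(q) = 4*q² (A(q) = (2*q)*(2*q) = 4*q²)
A(4) + 16*n(0)² = 4*4² + 16*(-25 + 0²)² = 4*16 + 16*(-25 + 0)² = 64 + 16*(-25)² = 64 + 16*625 = 64 + 10000 = 10064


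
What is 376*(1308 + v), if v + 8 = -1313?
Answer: -4888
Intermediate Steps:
v = -1321 (v = -8 - 1313 = -1321)
376*(1308 + v) = 376*(1308 - 1321) = 376*(-13) = -4888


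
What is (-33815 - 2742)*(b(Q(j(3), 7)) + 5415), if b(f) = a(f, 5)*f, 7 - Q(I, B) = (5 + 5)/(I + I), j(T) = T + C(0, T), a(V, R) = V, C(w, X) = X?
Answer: -7176468113/36 ≈ -1.9935e+8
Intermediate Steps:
j(T) = 2*T (j(T) = T + T = 2*T)
Q(I, B) = 7 - 5/I (Q(I, B) = 7 - (5 + 5)/(I + I) = 7 - 10/(2*I) = 7 - 10*1/(2*I) = 7 - 5/I)
b(f) = f² (b(f) = f*f = f²)
(-33815 - 2742)*(b(Q(j(3), 7)) + 5415) = (-33815 - 2742)*((7 - 5/(2*3))² + 5415) = -36557*((7 - 5/6)² + 5415) = -36557*((7 - 5*⅙)² + 5415) = -36557*((7 - ⅚)² + 5415) = -36557*((37/6)² + 5415) = -36557*(1369/36 + 5415) = -36557*196309/36 = -7176468113/36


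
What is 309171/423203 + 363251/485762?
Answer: 303912436255/205575935686 ≈ 1.4783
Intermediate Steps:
309171/423203 + 363251/485762 = 303912436255/205575935686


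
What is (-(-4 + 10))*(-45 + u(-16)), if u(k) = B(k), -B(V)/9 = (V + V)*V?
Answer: 27918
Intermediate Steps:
B(V) = -18*V**2 (B(V) = -9*(V + V)*V = -9*2*V*V = -18*V**2)
u(k) = -18*k**2
(-(-4 + 10))*(-45 + u(-16)) = (-(-4 + 10))*(-45 - 18*(-16)**2) = (-1*6)*(-45 - 18*256) = -6*(-45 - 4608) = -6*(-4653) = 27918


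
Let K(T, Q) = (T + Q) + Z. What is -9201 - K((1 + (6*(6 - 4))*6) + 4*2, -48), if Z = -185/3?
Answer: -27517/3 ≈ -9172.3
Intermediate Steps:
Z = -185/3 (Z = -185*⅓ = -185/3 ≈ -61.667)
K(T, Q) = -185/3 + Q + T (K(T, Q) = (T + Q) - 185/3 = (Q + T) - 185/3 = -185/3 + Q + T)
-9201 - K((1 + (6*(6 - 4))*6) + 4*2, -48) = -9201 - (-185/3 - 48 + ((1 + (6*(6 - 4))*6) + 4*2)) = -9201 - (-185/3 - 48 + ((1 + (6*2)*6) + 8)) = -9201 - (-185/3 - 48 + ((1 + 12*6) + 8)) = -9201 - (-185/3 - 48 + ((1 + 72) + 8)) = -9201 - (-185/3 - 48 + (73 + 8)) = -9201 - (-185/3 - 48 + 81) = -9201 - 1*(-86/3) = -9201 + 86/3 = -27517/3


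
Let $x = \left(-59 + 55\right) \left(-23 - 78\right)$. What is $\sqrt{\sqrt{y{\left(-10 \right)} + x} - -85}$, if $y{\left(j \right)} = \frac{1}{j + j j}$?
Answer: $\frac{\sqrt{76500 + 30 \sqrt{363610}}}{30} \approx 10.252$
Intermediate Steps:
$y{\left(j \right)} = \frac{1}{j + j^{2}}$
$x = 404$ ($x = \left(-4\right) \left(-101\right) = 404$)
$\sqrt{\sqrt{y{\left(-10 \right)} + x} - -85} = \sqrt{\sqrt{\frac{1}{\left(-10\right) \left(1 - 10\right)} + 404} - -85} = \sqrt{\sqrt{- \frac{1}{10 \left(-9\right)} + 404} + \left(128 - 43\right)} = \sqrt{\sqrt{\left(- \frac{1}{10}\right) \left(- \frac{1}{9}\right) + 404} + 85} = \sqrt{\sqrt{\frac{1}{90} + 404} + 85} = \sqrt{\sqrt{\frac{36361}{90}} + 85} = \sqrt{\frac{\sqrt{363610}}{30} + 85} = \sqrt{85 + \frac{\sqrt{363610}}{30}}$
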